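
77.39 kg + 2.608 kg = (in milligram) 8e+07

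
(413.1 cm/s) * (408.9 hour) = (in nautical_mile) 3283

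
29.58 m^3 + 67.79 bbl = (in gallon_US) 1.066e+04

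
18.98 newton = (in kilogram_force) 1.935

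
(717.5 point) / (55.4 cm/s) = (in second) 0.4569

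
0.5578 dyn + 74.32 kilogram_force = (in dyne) 7.288e+07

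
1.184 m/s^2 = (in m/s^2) 1.184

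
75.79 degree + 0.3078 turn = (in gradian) 207.3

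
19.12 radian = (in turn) 3.043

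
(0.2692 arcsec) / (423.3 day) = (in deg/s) 2.045e-12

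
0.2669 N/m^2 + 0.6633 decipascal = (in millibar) 0.003332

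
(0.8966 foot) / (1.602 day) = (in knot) 3.838e-06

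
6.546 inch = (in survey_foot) 0.5455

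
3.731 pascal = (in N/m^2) 3.731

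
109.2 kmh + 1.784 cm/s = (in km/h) 109.3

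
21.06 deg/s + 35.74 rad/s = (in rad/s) 36.11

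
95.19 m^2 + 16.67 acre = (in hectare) 6.756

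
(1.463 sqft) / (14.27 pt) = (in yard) 29.53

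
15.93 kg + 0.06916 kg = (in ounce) 564.4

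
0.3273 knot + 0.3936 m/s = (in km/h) 2.023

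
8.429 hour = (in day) 0.3512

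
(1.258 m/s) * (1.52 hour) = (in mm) 6.884e+06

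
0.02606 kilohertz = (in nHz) 2.606e+10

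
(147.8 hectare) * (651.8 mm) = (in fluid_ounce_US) 3.258e+10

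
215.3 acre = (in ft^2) 9.378e+06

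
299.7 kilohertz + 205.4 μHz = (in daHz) 2.997e+04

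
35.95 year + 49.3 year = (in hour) 7.468e+05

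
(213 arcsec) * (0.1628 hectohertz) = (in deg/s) 0.9632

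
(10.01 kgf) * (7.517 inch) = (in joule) 18.74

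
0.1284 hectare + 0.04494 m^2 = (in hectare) 0.1284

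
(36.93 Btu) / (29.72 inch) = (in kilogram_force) 5263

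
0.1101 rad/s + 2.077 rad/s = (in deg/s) 125.3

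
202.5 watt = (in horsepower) 0.2716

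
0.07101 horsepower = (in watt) 52.95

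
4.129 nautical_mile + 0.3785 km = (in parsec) 2.601e-13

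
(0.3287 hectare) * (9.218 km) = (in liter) 3.03e+10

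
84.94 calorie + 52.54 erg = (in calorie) 84.94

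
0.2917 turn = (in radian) 1.833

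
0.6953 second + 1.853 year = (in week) 96.62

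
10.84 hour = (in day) 0.4517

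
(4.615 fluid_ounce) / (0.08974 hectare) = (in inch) 5.988e-06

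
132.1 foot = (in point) 1.141e+05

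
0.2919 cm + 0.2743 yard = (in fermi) 2.537e+14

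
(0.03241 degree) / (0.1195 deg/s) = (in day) 3.139e-06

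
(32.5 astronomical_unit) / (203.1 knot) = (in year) 1476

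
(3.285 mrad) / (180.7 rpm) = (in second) 0.0001736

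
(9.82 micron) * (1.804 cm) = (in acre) 4.378e-11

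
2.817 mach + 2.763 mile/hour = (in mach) 2.821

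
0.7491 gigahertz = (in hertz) 7.491e+08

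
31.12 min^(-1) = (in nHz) 5.187e+08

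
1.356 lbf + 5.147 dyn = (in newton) 6.032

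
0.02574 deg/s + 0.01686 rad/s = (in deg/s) 0.9917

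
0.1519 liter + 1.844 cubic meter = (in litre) 1844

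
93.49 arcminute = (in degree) 1.558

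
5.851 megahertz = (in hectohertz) 5.851e+04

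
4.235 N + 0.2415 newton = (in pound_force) 1.006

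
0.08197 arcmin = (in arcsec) 4.918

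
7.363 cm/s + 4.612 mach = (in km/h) 5654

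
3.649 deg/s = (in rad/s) 0.06369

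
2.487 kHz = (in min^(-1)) 1.492e+05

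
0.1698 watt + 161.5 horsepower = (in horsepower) 161.5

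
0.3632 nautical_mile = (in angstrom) 6.726e+12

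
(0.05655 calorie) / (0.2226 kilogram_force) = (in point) 307.2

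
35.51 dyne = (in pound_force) 7.983e-05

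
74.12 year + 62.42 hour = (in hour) 6.494e+05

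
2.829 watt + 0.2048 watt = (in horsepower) 0.004068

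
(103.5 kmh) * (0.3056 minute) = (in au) 3.524e-09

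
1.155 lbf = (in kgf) 0.5239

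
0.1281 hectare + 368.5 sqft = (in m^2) 1315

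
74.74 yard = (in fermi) 6.834e+16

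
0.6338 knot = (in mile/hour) 0.7294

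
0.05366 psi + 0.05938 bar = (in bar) 0.06308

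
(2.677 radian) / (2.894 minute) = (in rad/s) 0.01542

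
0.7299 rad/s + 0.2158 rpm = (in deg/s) 43.11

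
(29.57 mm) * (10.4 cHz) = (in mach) 9.032e-06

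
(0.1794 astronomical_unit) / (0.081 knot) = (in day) 7.454e+06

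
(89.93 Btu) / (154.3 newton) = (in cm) 6.149e+04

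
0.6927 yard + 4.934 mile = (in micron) 7.941e+09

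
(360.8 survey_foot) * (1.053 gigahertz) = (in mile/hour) 2.59e+11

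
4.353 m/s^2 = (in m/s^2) 4.353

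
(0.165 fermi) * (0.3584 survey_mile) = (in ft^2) 1.024e-12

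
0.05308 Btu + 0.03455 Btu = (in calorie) 22.1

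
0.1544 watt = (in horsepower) 0.0002071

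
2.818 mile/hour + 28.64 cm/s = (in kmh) 5.566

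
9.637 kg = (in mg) 9.637e+06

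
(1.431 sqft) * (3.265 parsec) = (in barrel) 8.424e+16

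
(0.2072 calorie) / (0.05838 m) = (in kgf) 1.514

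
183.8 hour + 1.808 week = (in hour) 487.5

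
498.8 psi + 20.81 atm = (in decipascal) 5.548e+07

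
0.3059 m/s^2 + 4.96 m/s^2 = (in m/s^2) 5.266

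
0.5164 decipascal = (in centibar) 5.164e-05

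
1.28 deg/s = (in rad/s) 0.02234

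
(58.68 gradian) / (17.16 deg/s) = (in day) 3.562e-05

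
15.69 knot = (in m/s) 8.072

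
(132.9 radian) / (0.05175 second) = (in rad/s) 2568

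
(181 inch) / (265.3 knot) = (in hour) 9.357e-06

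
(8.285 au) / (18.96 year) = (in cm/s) 2.073e+05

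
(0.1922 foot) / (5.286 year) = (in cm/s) 3.514e-08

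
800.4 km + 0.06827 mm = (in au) 5.35e-06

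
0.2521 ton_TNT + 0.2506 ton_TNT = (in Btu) 1.994e+06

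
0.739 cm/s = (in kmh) 0.0266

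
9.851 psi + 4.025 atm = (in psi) 69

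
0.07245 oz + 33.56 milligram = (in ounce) 0.07363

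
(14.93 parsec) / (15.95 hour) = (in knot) 1.56e+13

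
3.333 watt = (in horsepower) 0.00447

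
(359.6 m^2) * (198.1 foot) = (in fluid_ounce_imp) 7.642e+08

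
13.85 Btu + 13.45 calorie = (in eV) 9.156e+22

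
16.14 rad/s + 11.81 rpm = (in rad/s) 17.38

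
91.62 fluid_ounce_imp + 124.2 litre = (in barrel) 0.7976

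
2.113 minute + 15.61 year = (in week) 814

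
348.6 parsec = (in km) 1.076e+16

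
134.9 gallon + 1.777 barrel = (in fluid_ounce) 2.682e+04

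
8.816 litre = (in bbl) 0.05545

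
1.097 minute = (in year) 2.087e-06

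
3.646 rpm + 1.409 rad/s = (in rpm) 17.1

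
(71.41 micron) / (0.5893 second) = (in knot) 0.0002356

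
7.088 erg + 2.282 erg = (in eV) 5.848e+12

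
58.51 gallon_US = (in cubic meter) 0.2215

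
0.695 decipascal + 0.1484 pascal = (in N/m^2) 0.2179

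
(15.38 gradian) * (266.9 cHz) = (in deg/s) 36.94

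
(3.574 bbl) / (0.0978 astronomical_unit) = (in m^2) 3.884e-11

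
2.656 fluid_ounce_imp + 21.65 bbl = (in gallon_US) 909.3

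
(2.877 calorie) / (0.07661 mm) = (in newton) 1.571e+05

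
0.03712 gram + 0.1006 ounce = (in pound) 0.006369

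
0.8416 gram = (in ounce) 0.02969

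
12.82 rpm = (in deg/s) 76.92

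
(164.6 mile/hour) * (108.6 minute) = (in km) 479.5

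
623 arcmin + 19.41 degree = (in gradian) 33.1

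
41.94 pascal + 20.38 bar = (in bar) 20.38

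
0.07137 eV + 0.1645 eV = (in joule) 3.779e-20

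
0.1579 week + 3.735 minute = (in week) 0.1583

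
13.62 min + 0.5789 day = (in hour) 14.12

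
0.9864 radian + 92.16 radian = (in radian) 93.15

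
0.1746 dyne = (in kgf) 1.78e-07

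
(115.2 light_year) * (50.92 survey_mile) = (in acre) 2.207e+19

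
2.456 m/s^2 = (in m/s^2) 2.456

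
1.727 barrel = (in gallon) 72.53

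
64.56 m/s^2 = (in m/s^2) 64.56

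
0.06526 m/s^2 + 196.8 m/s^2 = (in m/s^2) 196.9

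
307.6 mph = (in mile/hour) 307.6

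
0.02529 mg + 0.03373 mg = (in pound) 1.301e-07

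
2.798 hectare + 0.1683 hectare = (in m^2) 2.966e+04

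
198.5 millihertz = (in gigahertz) 1.985e-10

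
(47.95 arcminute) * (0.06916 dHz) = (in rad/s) 9.646e-05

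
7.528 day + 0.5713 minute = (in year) 0.02063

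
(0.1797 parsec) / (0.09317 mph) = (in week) 2.201e+11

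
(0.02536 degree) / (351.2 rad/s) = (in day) 1.459e-11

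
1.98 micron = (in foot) 6.496e-06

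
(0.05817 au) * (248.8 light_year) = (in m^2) 2.048e+28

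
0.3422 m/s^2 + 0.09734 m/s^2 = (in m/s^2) 0.4395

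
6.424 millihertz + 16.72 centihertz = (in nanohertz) 1.736e+08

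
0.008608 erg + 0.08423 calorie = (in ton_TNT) 8.423e-11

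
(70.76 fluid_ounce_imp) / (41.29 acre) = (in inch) 4.737e-07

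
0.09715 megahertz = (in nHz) 9.715e+13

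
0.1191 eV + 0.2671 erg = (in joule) 2.671e-08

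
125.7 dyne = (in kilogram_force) 0.0001282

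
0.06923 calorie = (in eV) 1.808e+18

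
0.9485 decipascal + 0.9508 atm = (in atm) 0.9508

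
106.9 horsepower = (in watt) 7.972e+04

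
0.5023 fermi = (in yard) 5.493e-16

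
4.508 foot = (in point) 3895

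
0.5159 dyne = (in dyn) 0.5159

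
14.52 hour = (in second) 5.227e+04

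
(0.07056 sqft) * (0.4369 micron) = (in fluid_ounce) 9.684e-05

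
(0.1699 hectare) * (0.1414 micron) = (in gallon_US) 0.06346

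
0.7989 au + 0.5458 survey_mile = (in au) 0.7989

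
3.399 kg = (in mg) 3.399e+06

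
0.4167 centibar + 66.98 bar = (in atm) 66.11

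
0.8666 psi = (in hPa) 59.75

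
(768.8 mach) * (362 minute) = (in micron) 5.686e+15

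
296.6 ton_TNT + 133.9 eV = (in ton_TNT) 296.6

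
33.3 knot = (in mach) 0.05031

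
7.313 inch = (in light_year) 1.963e-17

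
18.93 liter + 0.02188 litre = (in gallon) 5.007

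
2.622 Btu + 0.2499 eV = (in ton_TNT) 6.612e-07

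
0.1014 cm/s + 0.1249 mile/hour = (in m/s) 0.05685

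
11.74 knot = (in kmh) 21.74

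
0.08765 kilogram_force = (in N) 0.8596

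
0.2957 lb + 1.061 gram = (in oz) 4.769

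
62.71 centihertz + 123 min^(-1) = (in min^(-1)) 160.6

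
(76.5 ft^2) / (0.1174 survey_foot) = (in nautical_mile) 0.1072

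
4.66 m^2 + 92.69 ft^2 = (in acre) 0.003279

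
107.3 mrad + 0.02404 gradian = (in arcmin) 370.2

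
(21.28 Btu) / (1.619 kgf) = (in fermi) 1.414e+18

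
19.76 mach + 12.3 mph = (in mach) 19.78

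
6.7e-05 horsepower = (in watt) 0.04996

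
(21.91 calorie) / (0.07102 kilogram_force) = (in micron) 1.316e+08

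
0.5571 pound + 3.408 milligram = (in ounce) 8.914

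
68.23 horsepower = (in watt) 5.088e+04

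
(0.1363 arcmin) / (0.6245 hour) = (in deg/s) 1.01e-06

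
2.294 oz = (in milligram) 6.503e+04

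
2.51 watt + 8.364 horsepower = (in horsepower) 8.367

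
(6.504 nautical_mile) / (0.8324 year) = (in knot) 0.000892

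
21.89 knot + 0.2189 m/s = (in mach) 0.03372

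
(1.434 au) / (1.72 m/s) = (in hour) 3.465e+07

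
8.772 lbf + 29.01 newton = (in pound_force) 15.29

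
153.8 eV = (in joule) 2.464e-17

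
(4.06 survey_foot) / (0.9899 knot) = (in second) 2.43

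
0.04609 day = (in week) 0.006584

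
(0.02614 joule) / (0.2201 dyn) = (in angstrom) 1.188e+14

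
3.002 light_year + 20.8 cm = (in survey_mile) 1.765e+13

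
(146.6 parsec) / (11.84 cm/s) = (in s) 3.821e+19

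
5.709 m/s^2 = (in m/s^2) 5.709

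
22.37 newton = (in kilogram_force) 2.281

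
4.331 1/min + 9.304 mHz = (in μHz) 8.149e+04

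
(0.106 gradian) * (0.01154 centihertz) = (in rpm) 1.835e-06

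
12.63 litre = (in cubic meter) 0.01263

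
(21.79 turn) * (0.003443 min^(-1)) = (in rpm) 0.07502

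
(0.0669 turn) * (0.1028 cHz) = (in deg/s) 0.02476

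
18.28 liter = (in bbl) 0.115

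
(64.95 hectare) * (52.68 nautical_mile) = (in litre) 6.337e+13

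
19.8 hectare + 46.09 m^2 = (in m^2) 1.98e+05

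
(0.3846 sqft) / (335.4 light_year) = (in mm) 1.126e-17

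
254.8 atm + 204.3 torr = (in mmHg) 1.939e+05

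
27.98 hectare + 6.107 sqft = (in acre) 69.14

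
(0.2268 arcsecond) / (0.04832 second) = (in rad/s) 2.276e-05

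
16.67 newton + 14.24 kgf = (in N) 156.3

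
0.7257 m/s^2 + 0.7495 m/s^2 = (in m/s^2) 1.475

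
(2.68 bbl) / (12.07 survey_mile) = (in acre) 5.42e-09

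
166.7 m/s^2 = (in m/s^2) 166.7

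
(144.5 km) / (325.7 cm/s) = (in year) 0.001407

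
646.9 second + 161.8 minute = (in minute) 172.6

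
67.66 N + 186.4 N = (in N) 254.1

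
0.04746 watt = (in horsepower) 6.364e-05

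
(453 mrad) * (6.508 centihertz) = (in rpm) 0.2815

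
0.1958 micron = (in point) 0.000555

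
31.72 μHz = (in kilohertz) 3.172e-08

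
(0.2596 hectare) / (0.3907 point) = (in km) 1.883e+04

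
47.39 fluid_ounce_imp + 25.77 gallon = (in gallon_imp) 21.75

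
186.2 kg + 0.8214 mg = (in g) 1.862e+05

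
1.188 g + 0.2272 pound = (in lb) 0.2298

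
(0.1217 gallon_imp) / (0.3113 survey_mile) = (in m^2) 1.104e-06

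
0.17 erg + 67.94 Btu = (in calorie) 1.713e+04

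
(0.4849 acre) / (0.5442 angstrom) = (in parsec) 0.001169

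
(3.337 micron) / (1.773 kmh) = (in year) 2.149e-13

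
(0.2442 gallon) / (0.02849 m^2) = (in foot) 0.1065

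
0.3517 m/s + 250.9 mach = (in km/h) 3.076e+05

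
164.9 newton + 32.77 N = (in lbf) 44.44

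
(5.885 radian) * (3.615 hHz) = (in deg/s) 1.219e+05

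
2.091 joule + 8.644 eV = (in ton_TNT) 4.998e-10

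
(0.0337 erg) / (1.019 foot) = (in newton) 1.085e-08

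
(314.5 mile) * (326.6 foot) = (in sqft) 5.423e+08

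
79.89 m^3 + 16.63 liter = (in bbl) 502.6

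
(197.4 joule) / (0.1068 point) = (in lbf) 1.178e+06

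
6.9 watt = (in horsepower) 0.009253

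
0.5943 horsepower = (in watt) 443.2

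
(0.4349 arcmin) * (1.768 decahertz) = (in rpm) 0.02136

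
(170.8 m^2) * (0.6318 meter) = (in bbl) 678.7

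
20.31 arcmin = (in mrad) 5.908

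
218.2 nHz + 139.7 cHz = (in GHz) 1.397e-09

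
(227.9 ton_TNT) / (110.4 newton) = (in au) 0.05774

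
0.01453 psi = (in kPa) 0.1002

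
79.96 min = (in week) 0.007933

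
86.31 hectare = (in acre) 213.3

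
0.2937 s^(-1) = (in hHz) 0.002937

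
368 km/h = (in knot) 198.7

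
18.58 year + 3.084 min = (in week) 968.8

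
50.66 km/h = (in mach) 0.04133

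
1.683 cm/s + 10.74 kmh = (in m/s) 3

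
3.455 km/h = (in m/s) 0.9597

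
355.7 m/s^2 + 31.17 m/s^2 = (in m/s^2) 386.9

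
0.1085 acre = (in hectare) 0.04391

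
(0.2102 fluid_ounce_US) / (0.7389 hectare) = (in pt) 2.385e-06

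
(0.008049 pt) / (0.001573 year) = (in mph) 1.28e-10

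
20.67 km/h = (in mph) 12.84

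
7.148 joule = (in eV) 4.461e+19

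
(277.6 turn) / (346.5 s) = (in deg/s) 288.4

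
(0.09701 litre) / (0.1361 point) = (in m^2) 2.02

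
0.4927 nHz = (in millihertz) 4.927e-07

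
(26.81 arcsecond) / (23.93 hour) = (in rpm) 1.441e-08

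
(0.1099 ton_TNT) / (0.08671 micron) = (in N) 5.303e+15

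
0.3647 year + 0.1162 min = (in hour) 3195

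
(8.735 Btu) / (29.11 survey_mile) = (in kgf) 0.02006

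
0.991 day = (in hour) 23.78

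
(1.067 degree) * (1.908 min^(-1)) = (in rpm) 0.005655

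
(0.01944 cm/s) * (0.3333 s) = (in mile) 4.026e-08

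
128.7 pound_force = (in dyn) 5.725e+07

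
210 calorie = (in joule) 878.6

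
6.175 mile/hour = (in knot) 5.366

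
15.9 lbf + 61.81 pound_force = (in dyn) 3.457e+07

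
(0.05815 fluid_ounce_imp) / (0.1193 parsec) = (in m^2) 4.488e-22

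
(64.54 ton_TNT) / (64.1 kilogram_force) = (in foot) 1.409e+09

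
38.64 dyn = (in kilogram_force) 3.94e-05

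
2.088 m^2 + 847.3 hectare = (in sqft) 9.12e+07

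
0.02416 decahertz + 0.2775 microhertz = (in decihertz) 2.416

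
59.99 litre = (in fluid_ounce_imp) 2111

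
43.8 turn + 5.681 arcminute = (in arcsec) 5.677e+07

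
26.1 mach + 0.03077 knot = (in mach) 26.1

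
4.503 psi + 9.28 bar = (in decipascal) 9.59e+06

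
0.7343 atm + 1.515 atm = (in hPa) 2279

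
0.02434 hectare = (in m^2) 243.4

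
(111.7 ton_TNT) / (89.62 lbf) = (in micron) 1.172e+15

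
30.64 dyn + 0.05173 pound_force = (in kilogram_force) 0.0235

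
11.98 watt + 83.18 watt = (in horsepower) 0.1276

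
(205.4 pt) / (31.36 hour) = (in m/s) 6.418e-07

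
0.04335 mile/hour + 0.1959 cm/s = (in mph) 0.04773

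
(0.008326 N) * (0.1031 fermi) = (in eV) 5.358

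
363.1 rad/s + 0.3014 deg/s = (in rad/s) 363.1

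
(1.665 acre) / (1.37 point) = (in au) 9.319e-05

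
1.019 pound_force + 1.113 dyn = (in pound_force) 1.019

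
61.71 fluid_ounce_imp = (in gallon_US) 0.4632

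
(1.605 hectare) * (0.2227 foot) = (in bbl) 6852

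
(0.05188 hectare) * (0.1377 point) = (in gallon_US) 6.658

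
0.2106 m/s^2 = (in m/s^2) 0.2106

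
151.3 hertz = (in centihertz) 1.513e+04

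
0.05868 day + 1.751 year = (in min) 9.204e+05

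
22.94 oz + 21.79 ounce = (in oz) 44.73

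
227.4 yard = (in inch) 8186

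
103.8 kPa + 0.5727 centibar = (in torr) 782.9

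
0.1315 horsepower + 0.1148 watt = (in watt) 98.17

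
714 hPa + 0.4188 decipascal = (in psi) 10.36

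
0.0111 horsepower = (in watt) 8.277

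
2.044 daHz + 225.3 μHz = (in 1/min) 1226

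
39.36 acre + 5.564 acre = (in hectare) 18.18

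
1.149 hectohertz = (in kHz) 0.1149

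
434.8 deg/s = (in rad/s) 7.589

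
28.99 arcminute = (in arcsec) 1739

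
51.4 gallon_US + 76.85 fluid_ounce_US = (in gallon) 52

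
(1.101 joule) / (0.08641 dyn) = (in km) 1274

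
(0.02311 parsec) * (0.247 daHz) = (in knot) 3.424e+15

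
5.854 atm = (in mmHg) 4449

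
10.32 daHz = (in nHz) 1.032e+11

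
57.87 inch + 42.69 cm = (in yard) 2.074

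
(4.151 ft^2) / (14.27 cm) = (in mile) 0.001679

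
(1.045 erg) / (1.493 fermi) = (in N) 6.999e+07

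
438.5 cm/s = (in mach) 0.01288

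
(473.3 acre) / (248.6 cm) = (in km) 770.5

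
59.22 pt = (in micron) 2.089e+04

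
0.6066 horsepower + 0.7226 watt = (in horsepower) 0.6076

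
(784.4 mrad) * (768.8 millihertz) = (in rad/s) 0.603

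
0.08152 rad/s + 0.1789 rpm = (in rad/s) 0.1003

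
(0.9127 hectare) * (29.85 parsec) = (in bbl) 5.288e+22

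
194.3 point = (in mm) 68.54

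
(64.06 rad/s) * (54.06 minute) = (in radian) 2.078e+05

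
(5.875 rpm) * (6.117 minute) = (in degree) 1.294e+04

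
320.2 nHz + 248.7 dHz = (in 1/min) 1492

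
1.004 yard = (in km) 0.0009181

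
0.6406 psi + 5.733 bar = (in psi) 83.79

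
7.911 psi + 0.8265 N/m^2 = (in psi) 7.911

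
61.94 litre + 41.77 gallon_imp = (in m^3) 0.2518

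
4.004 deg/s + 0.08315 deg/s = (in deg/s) 4.087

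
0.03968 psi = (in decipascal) 2736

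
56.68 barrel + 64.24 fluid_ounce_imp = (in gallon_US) 2381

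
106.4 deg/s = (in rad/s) 1.857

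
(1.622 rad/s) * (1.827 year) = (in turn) 1.487e+07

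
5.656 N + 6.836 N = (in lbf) 2.808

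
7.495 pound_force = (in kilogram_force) 3.4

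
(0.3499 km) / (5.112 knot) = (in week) 0.00022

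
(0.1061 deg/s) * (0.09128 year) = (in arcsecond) 1.1e+09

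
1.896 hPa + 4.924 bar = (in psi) 71.44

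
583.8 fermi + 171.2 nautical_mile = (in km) 317.1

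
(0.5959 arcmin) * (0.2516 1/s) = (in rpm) 0.0004165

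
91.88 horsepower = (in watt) 6.851e+04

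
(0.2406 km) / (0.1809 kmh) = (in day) 0.05542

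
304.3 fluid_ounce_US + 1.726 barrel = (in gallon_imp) 62.34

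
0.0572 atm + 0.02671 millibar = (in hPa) 57.98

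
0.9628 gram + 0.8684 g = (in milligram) 1831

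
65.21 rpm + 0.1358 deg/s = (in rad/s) 6.831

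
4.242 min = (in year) 8.071e-06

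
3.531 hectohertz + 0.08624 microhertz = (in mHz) 3.531e+05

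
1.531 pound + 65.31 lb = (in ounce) 1069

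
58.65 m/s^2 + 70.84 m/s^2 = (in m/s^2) 129.5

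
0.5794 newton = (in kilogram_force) 0.05908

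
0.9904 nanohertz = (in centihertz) 9.904e-08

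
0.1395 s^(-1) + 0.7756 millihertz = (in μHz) 1.403e+05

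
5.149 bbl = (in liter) 818.6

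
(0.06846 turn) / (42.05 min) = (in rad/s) 0.0001705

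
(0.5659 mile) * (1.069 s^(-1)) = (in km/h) 3505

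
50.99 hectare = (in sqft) 5.489e+06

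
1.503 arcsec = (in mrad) 0.007287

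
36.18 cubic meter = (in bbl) 227.6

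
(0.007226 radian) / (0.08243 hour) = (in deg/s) 0.001395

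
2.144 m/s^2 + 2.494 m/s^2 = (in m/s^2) 4.638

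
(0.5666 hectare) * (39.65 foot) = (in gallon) 1.809e+07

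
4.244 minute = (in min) 4.244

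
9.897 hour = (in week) 0.05891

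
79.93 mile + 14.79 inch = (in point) 3.646e+08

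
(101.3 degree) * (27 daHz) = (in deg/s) 2.735e+04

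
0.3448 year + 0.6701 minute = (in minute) 1.812e+05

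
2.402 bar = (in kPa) 240.2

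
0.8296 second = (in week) 1.372e-06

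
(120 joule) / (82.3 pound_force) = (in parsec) 1.062e-17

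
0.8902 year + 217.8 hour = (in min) 4.81e+05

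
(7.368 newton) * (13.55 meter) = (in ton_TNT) 2.386e-08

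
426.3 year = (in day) 1.556e+05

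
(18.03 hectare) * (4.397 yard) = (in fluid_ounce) 2.451e+10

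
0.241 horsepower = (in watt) 179.7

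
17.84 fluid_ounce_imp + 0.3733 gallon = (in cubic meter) 0.00192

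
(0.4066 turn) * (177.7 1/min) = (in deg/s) 433.5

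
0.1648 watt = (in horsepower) 0.000221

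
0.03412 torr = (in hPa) 0.04549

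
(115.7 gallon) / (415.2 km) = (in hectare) 1.055e-10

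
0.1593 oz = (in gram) 4.516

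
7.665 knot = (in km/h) 14.2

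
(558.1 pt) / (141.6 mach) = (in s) 4.084e-06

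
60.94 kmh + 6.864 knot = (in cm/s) 2046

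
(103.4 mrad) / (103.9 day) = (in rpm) 1.1e-07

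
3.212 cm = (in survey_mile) 1.996e-05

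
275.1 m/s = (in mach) 0.8079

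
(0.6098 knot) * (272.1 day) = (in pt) 2.091e+10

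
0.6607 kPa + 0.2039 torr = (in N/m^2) 687.9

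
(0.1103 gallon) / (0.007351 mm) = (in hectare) 0.00568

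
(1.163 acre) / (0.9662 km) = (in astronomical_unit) 3.256e-11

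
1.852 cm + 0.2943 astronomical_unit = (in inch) 1.733e+12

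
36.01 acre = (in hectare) 14.57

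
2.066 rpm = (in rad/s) 0.2164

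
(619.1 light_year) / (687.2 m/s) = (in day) 9.865e+10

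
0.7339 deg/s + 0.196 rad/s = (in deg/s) 11.96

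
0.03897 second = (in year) 1.236e-09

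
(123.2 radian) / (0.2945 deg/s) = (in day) 0.2774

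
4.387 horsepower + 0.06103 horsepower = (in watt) 3317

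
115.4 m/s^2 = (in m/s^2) 115.4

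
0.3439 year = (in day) 125.5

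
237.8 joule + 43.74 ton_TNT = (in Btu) 1.735e+08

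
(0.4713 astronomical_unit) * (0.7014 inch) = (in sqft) 1.352e+10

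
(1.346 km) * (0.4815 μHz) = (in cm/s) 0.06481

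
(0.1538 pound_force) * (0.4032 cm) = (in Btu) 2.614e-06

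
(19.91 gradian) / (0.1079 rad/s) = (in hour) 0.0008051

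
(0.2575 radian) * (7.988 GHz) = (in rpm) 1.964e+10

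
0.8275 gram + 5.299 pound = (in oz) 84.81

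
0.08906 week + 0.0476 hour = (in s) 5.403e+04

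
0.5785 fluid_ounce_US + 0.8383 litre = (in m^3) 0.0008554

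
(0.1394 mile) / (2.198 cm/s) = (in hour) 2.835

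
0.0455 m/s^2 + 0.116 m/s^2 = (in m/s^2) 0.1615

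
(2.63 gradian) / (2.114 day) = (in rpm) 2.16e-06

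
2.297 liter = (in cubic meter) 0.002297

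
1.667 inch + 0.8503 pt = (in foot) 0.1399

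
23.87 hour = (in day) 0.9946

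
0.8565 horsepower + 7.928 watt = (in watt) 646.6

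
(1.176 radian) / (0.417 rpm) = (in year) 8.54e-07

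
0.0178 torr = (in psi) 0.0003442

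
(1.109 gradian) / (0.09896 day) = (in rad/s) 2.037e-06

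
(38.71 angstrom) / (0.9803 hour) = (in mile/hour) 2.454e-12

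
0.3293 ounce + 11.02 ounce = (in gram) 321.7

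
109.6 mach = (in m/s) 3.732e+04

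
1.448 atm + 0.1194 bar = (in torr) 1190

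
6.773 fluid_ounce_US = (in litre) 0.2003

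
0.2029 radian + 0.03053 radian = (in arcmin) 802.5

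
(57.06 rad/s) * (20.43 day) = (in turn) 1.603e+07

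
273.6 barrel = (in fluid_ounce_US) 1.471e+06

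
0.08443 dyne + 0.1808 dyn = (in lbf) 5.963e-07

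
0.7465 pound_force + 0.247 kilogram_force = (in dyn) 5.743e+05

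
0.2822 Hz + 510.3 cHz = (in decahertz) 0.5385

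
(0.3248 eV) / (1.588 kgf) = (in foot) 1.096e-20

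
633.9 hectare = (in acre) 1566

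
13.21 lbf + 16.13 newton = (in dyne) 7.489e+06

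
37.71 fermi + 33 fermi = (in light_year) 7.474e-30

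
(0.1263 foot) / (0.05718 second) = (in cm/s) 67.32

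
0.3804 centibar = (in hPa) 3.804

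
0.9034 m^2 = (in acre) 0.0002232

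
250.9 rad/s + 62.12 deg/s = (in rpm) 2406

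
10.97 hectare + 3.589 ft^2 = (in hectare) 10.97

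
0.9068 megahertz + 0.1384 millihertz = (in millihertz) 9.068e+08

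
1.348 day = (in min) 1941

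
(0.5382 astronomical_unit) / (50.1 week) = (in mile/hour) 5944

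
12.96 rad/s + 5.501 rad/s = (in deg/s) 1058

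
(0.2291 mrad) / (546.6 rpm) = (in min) 6.671e-08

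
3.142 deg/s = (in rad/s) 0.05484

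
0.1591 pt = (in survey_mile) 3.488e-08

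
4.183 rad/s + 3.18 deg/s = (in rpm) 40.47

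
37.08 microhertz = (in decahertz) 3.708e-06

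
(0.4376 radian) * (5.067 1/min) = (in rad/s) 0.03696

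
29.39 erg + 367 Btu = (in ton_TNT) 9.254e-05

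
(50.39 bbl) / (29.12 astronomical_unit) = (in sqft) 1.98e-11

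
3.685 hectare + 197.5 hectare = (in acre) 497.1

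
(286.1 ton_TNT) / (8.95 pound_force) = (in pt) 8.523e+13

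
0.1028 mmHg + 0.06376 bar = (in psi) 0.9267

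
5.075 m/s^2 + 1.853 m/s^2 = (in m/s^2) 6.928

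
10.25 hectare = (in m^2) 1.025e+05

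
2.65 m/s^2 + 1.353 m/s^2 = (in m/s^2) 4.003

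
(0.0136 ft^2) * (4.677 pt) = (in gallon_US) 0.0005507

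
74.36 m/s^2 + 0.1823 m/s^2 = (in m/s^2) 74.54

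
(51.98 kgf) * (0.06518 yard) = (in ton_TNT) 7.261e-09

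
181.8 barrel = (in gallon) 7636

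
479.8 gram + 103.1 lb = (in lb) 104.2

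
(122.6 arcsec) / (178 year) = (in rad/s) 1.059e-13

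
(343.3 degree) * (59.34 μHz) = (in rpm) 0.003395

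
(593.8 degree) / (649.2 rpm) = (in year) 4.834e-09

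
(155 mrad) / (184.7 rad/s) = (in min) 1.399e-05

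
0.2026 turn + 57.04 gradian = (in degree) 124.3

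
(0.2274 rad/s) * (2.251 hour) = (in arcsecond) 3.801e+08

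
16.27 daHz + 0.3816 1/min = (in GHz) 1.627e-07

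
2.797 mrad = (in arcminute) 9.615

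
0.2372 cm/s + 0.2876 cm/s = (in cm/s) 0.5248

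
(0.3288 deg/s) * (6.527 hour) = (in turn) 21.46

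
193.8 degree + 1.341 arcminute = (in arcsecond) 6.978e+05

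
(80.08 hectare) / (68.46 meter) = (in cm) 1.17e+06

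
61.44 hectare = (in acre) 151.8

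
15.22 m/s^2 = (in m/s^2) 15.22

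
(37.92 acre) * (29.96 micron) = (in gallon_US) 1215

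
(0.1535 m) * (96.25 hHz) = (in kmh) 5319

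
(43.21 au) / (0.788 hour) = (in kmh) 8.203e+09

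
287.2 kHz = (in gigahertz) 0.0002872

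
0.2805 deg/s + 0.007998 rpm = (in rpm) 0.05475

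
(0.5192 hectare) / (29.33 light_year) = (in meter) 1.871e-14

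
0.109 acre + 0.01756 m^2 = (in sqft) 4748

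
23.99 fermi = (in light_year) 2.536e-30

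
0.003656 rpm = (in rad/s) 0.0003829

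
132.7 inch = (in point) 9554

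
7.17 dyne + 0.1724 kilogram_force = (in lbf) 0.3801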